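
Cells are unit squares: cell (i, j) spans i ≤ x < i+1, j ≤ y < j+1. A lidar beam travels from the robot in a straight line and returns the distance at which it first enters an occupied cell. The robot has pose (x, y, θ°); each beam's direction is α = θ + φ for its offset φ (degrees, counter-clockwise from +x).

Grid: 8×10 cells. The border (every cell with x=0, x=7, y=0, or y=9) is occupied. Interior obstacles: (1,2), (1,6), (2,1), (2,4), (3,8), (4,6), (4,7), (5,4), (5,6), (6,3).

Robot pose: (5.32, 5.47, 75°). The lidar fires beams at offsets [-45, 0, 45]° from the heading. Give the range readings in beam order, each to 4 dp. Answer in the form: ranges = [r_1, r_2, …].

beam 1: φ=-45°, α=30°
  dir = (cos 30°, sin 30°) = (0.8660, 0.5000); from cell (5,5)
  next x-line at t=0.7852, next y-line at t=1.0600; Δt_x=1.1547, Δt_y=2.0000
    x: enter (6,5) at t=0.7852
    y: enter (6,6) at t=1.0600
    x: enter (7,6) at t=1.9399 ← occupied
  → r_1 = 1.9399
beam 2: φ=0°, α=75°
  dir = (cos 75°, sin 75°) = (0.2588, 0.9659); from cell (5,5)
  next x-line at t=2.6273, next y-line at t=0.5487; Δt_x=3.8637, Δt_y=1.0353
    y: enter (5,6) at t=0.5487 ← occupied
  → r_2 = 0.5487
beam 3: φ=45°, α=120°
  dir = (cos 120°, sin 120°) = (-0.5000, 0.8660); from cell (5,5)
  next x-line at t=0.6400, next y-line at t=0.6120; Δt_x=2.0000, Δt_y=1.1547
    y: enter (5,6) at t=0.6120 ← occupied
  → r_3 = 0.6120

ranges = [1.9399, 0.5487, 0.6120]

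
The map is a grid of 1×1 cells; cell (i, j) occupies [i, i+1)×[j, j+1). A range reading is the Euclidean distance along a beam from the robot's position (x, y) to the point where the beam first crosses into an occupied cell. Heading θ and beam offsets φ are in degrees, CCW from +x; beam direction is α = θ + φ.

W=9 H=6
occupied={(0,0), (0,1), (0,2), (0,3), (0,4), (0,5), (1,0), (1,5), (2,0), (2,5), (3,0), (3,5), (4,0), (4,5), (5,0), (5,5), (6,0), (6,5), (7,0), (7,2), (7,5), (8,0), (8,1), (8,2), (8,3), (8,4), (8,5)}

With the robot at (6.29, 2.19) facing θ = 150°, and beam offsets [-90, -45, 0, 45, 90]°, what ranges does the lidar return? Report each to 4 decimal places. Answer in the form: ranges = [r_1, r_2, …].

beam 1: φ=-90°, α=60°
  d=(0.5000,0.8660)  start (6,2)  tX=1.4200 tY=0.9353  stride 1/|dx|=2.0000 1/|dy|=1.1547
    cross y-line → (6,3), t=0.9353
    cross x-line → (7,3), t=1.4200
    cross y-line → (7,4), t=2.0900
    cross y-line → (7,5), t=3.2447 (wall)
  → r_1 = 3.2447
beam 2: φ=-45°, α=105°
  d=(-0.2588,0.9659)  start (6,2)  tX=1.1205 tY=0.8386  stride 1/|dx|=3.8637 1/|dy|=1.0353
    cross y-line → (6,3), t=0.8386
    cross x-line → (5,3), t=1.1205
    cross y-line → (5,4), t=1.8738
    cross y-line → (5,5), t=2.9091 (wall)
  → r_2 = 2.9091
beam 3: φ=0°, α=150°
  d=(-0.8660,0.5000)  start (6,2)  tX=0.3349 tY=1.6200  stride 1/|dx|=1.1547 1/|dy|=2.0000
    cross x-line → (5,2), t=0.3349
    cross x-line → (4,2), t=1.4896
    cross y-line → (4,3), t=1.6200
    cross x-line → (3,3), t=2.6443
    cross y-line → (3,4), t=3.6200
    cross x-line → (2,4), t=3.7990
    cross x-line → (1,4), t=4.9537
    cross y-line → (1,5), t=5.6200 (wall)
  → r_3 = 5.6200
beam 4: φ=45°, α=195°
  d=(-0.9659,-0.2588)  start (6,2)  tX=0.3002 tY=0.7341  stride 1/|dx|=1.0353 1/|dy|=3.8637
    cross x-line → (5,2), t=0.3002
    cross y-line → (5,1), t=0.7341
    cross x-line → (4,1), t=1.3355
    cross x-line → (3,1), t=2.3708
    cross x-line → (2,1), t=3.4061
    cross x-line → (1,1), t=4.4413
    cross y-line → (1,0), t=4.5978 (wall)
  → r_4 = 4.5978
beam 5: φ=90°, α=240°
  d=(-0.5000,-0.8660)  start (6,2)  tX=0.5800 tY=0.2194  stride 1/|dx|=2.0000 1/|dy|=1.1547
    cross y-line → (6,1), t=0.2194
    cross x-line → (5,1), t=0.5800
    cross y-line → (5,0), t=1.3741 (wall)
  → r_5 = 1.3741

ranges = [3.2447, 2.9091, 5.6200, 4.5978, 1.3741]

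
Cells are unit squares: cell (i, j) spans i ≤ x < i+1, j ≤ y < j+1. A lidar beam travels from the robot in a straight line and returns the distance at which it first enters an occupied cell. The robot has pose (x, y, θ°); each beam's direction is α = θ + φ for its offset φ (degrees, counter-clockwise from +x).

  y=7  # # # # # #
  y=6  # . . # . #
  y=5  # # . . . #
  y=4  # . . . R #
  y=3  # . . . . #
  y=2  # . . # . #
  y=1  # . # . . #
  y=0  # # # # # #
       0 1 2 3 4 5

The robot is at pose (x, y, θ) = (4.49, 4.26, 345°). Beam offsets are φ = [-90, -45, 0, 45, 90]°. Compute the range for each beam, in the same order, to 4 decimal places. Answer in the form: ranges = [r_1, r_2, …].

ranges = [1.8932, 1.0200, 0.5280, 0.5889, 1.9705]

beam 1: φ=-90°, α=255°
  cosα=-0.2588 sinα=-0.9659 | (4,4) | tMaxX 1.8932 tMaxY 0.2692 | tΔX 3.8637 tΔY 1.0353
    t=0.2692 [y] (4,3)
    t=1.3044 [y] (4,2)
    t=1.8932 [x] (3,2) — stop
  → r_1 = 1.8932
beam 2: φ=-45°, α=300°
  cosα=0.5000 sinα=-0.8660 | (4,4) | tMaxX 1.0200 tMaxY 0.3002 | tΔX 2.0000 tΔY 1.1547
    t=0.3002 [y] (4,3)
    t=1.0200 [x] (5,3) — stop
  → r_2 = 1.0200
beam 3: φ=0°, α=345°
  cosα=0.9659 sinα=-0.2588 | (4,4) | tMaxX 0.5280 tMaxY 1.0046 | tΔX 1.0353 tΔY 3.8637
    t=0.5280 [x] (5,4) — stop
  → r_3 = 0.5280
beam 4: φ=45°, α=30°
  cosα=0.8660 sinα=0.5000 | (4,4) | tMaxX 0.5889 tMaxY 1.4800 | tΔX 1.1547 tΔY 2.0000
    t=0.5889 [x] (5,4) — stop
  → r_4 = 0.5889
beam 5: φ=90°, α=75°
  cosα=0.2588 sinα=0.9659 | (4,4) | tMaxX 1.9705 tMaxY 0.7661 | tΔX 3.8637 tΔY 1.0353
    t=0.7661 [y] (4,5)
    t=1.8014 [y] (4,6)
    t=1.9705 [x] (5,6) — stop
  → r_5 = 1.9705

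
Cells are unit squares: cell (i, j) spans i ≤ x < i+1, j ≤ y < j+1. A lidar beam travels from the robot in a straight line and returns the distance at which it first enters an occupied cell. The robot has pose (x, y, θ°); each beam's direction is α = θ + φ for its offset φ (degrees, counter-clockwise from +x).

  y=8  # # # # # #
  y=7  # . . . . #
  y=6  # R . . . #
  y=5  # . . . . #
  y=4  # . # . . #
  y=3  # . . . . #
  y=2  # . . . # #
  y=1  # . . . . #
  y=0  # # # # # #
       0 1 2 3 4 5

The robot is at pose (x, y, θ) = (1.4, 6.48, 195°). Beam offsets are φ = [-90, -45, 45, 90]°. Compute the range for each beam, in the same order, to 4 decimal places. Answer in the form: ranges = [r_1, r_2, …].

beam 1: φ=-90°, α=105°
  d=(-0.2588,0.9659)  start (1,6)  tX=1.5455 tY=0.5383  stride 1/|dx|=3.8637 1/|dy|=1.0353
    cross y-line → (1,7), t=0.5383
    cross x-line → (0,7), t=1.5455 (wall)
  → r_1 = 1.5455
beam 2: φ=-45°, α=150°
  d=(-0.8660,0.5000)  start (1,6)  tX=0.4619 tY=1.0400  stride 1/|dx|=1.1547 1/|dy|=2.0000
    cross x-line → (0,6), t=0.4619 (wall)
  → r_2 = 0.4619
beam 3: φ=45°, α=240°
  d=(-0.5000,-0.8660)  start (1,6)  tX=0.8000 tY=0.5543  stride 1/|dx|=2.0000 1/|dy|=1.1547
    cross y-line → (1,5), t=0.5543
    cross x-line → (0,5), t=0.8000 (wall)
  → r_3 = 0.8000
beam 4: φ=90°, α=285°
  d=(0.2588,-0.9659)  start (1,6)  tX=2.3182 tY=0.4969  stride 1/|dx|=3.8637 1/|dy|=1.0353
    cross y-line → (1,5), t=0.4969
    cross y-line → (1,4), t=1.5322
    cross x-line → (2,4), t=2.3182 (wall)
  → r_4 = 2.3182

ranges = [1.5455, 0.4619, 0.8000, 2.3182]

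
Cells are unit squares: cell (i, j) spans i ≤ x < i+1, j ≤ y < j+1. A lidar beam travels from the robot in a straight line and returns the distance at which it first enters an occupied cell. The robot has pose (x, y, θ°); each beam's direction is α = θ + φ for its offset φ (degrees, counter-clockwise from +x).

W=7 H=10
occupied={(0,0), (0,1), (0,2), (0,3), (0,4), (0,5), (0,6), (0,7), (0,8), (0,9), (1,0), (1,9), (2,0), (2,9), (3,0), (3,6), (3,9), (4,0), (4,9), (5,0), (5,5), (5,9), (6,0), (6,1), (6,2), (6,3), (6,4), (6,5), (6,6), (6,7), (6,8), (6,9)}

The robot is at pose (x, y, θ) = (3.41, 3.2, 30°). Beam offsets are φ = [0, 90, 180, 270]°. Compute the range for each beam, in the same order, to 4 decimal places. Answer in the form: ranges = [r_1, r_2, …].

ranges = [2.9907, 4.8200, 2.7828, 2.5403]

beam 1: φ=0°, α=30°
  d=(0.8660,0.5000)  start (3,3)  tX=0.6813 tY=1.6000  stride 1/|dx|=1.1547 1/|dy|=2.0000
    cross x-line → (4,3), t=0.6813
    cross y-line → (4,4), t=1.6000
    cross x-line → (5,4), t=1.8360
    cross x-line → (6,4), t=2.9907 (wall)
  → r_1 = 2.9907
beam 2: φ=90°, α=120°
  d=(-0.5000,0.8660)  start (3,3)  tX=0.8200 tY=0.9238  stride 1/|dx|=2.0000 1/|dy|=1.1547
    cross x-line → (2,3), t=0.8200
    cross y-line → (2,4), t=0.9238
    cross y-line → (2,5), t=2.0785
    cross x-line → (1,5), t=2.8200
    cross y-line → (1,6), t=3.2332
    cross y-line → (1,7), t=4.3879
    cross x-line → (0,7), t=4.8200 (wall)
  → r_2 = 4.8200
beam 3: φ=180°, α=210°
  d=(-0.8660,-0.5000)  start (3,3)  tX=0.4734 tY=0.4000  stride 1/|dx|=1.1547 1/|dy|=2.0000
    cross y-line → (3,2), t=0.4000
    cross x-line → (2,2), t=0.4734
    cross x-line → (1,2), t=1.6281
    cross y-line → (1,1), t=2.4000
    cross x-line → (0,1), t=2.7828 (wall)
  → r_3 = 2.7828
beam 4: φ=270°, α=300°
  d=(0.5000,-0.8660)  start (3,3)  tX=1.1800 tY=0.2309  stride 1/|dx|=2.0000 1/|dy|=1.1547
    cross y-line → (3,2), t=0.2309
    cross x-line → (4,2), t=1.1800
    cross y-line → (4,1), t=1.3856
    cross y-line → (4,0), t=2.5403 (wall)
  → r_4 = 2.5403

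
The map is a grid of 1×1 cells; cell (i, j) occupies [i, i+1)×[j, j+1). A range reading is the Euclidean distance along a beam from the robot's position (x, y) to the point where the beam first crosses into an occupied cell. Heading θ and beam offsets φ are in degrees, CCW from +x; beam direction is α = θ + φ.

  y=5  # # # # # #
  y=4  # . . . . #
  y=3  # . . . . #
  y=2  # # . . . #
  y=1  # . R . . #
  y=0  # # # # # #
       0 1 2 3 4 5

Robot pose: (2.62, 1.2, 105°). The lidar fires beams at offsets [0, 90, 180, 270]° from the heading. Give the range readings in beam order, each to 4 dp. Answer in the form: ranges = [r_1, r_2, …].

beam 1: φ=0°, α=105°
  direction (-0.2588, 0.9659); cell (2,1); t to first gridline: x 2.3955, y 0.8282 (then +3.8637 / +1.0353)
    (2,2) via y @ 0.8282
    (2,3) via y @ 1.8635
    (1,3) via x @ 2.3955
    (1,4) via y @ 2.8988
    (1,5) via y @ 3.9340  # hit
  → r_1 = 3.9340
beam 2: φ=90°, α=195°
  direction (-0.9659, -0.2588); cell (2,1); t to first gridline: x 0.6419, y 0.7727 (then +1.0353 / +3.8637)
    (1,1) via x @ 0.6419
    (1,0) via y @ 0.7727  # hit
  → r_2 = 0.7727
beam 3: φ=180°, α=285°
  direction (0.2588, -0.9659); cell (2,1); t to first gridline: x 1.4682, y 0.2071 (then +3.8637 / +1.0353)
    (2,0) via y @ 0.2071  # hit
  → r_3 = 0.2071
beam 4: φ=270°, α=15°
  direction (0.9659, 0.2588); cell (2,1); t to first gridline: x 0.3934, y 3.0910 (then +1.0353 / +3.8637)
    (3,1) via x @ 0.3934
    (4,1) via x @ 1.4287
    (5,1) via x @ 2.4640  # hit
  → r_4 = 2.4640

ranges = [3.9340, 0.7727, 0.2071, 2.4640]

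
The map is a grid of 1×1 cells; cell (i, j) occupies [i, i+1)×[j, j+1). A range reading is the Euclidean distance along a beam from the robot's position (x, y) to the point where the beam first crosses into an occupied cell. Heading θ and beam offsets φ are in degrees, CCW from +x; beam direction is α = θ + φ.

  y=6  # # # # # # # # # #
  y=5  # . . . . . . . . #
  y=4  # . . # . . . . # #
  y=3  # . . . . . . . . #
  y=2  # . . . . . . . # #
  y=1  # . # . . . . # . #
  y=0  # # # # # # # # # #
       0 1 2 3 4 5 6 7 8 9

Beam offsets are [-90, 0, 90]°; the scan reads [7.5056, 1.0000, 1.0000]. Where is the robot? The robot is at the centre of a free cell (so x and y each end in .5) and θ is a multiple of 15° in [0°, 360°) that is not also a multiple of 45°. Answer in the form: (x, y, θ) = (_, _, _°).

(x, y, θ) = (7.5, 5.5, 300°)

Enumerate (i+0.5, j+0.5, θ) over the 35 free cells and 16 admissible headings. For each, cast all 3 beams and compare to the given ranges.
  (4.5, 4.5, 300°): beam 1 = 0.5774 ≠ 7.5056 ✗
  (5.5, 2.5, 105°): beam 1 = 3.6235 ≠ 7.5056 ✗
  (7.5, 2.5, 30°): beam 1 = 0.5774 ≠ 7.5056 ✗
  (1.5, 4.5, 330°): beam 1 = 1.0000 ≠ 7.5056 ✗
  …
  (7.5, 5.5, 300°): r_1=7.5056, r_2=1.0000, r_3=1.0000 — all match ✓
No second candidate reproduces the full scan.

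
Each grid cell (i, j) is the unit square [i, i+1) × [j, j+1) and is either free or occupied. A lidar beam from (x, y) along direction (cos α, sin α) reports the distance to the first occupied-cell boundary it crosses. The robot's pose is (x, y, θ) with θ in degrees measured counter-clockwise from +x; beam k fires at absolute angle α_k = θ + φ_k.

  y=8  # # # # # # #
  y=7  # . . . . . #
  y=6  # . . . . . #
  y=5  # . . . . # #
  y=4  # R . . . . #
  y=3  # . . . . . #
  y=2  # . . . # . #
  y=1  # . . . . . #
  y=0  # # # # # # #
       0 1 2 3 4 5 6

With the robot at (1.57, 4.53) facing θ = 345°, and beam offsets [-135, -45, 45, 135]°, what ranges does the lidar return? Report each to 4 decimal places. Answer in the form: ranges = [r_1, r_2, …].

ranges = [0.6582, 4.0761, 5.1153, 1.1400]

beam 1: φ=-135°, α=210°
  d=(-0.8660,-0.5000)  start (1,4)  tX=0.6582 tY=1.0600  stride 1/|dx|=1.1547 1/|dy|=2.0000
    cross x-line → (0,4), t=0.6582 (wall)
  → r_1 = 0.6582
beam 2: φ=-45°, α=300°
  d=(0.5000,-0.8660)  start (1,4)  tX=0.8600 tY=0.6120  stride 1/|dx|=2.0000 1/|dy|=1.1547
    cross y-line → (1,3), t=0.6120
    cross x-line → (2,3), t=0.8600
    cross y-line → (2,2), t=1.7667
    cross x-line → (3,2), t=2.8600
    cross y-line → (3,1), t=2.9214
    cross y-line → (3,0), t=4.0761 (wall)
  → r_2 = 4.0761
beam 3: φ=45°, α=30°
  d=(0.8660,0.5000)  start (1,4)  tX=0.4965 tY=0.9400  stride 1/|dx|=1.1547 1/|dy|=2.0000
    cross x-line → (2,4), t=0.4965
    cross y-line → (2,5), t=0.9400
    cross x-line → (3,5), t=1.6512
    cross x-line → (4,5), t=2.8059
    cross y-line → (4,6), t=2.9400
    cross x-line → (5,6), t=3.9606
    cross y-line → (5,7), t=4.9400
    cross x-line → (6,7), t=5.1153 (wall)
  → r_3 = 5.1153
beam 4: φ=135°, α=120°
  d=(-0.5000,0.8660)  start (1,4)  tX=1.1400 tY=0.5427  stride 1/|dx|=2.0000 1/|dy|=1.1547
    cross y-line → (1,5), t=0.5427
    cross x-line → (0,5), t=1.1400 (wall)
  → r_4 = 1.1400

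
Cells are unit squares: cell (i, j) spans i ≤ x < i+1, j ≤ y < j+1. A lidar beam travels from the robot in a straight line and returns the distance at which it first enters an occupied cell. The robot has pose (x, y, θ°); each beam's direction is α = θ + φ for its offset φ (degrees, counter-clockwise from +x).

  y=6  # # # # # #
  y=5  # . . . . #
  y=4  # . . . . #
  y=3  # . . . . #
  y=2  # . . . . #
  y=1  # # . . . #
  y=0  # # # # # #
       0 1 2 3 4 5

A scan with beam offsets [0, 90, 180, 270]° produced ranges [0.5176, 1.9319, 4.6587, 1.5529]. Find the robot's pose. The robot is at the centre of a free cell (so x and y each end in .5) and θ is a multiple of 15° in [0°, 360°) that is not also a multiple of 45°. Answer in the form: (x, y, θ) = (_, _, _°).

(x, y, θ) = (3.5, 5.5, 75°)

Enumerate (i+0.5, j+0.5, θ) over the 19 free cells and 16 admissible headings. For each, cast all 4 beams and compare to the given ranges.
  (4.5, 5.5, 165°): beam 1 = 1.9319 ≠ 0.5176 ✗
  (2.5, 2.5, 195°): beam 1 = 1.5529 ≠ 0.5176 ✗
  (3.5, 3.5, 300°): beam 1 = 2.8868 ≠ 0.5176 ✗
  (4.5, 4.5, 75°): beam 1 = 1.5529 ≠ 0.5176 ✗
  …
  (3.5, 5.5, 75°): r_1=0.5176, r_2=1.9319, r_3=4.6587, r_4=1.5529 — all match ✓
No second candidate reproduces the full scan.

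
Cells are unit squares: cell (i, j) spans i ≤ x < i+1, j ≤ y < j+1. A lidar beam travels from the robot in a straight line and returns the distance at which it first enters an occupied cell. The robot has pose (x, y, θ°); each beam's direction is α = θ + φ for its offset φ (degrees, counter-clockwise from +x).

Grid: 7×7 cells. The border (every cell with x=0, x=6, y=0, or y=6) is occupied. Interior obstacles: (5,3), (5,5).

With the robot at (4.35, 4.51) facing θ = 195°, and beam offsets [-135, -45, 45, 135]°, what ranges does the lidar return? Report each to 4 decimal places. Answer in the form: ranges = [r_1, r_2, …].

beam 1: φ=-135°, α=60°
  dir = (cos 60°, sin 60°) = (0.5000, 0.8660); from cell (4,4)
  next x-line at t=1.3000, next y-line at t=0.5658; Δt_x=2.0000, Δt_y=1.1547
    y: enter (4,5) at t=0.5658
    x: enter (5,5) at t=1.3000 ← occupied
  → r_1 = 1.3000
beam 2: φ=-45°, α=150°
  dir = (cos 150°, sin 150°) = (-0.8660, 0.5000); from cell (4,4)
  next x-line at t=0.4041, next y-line at t=0.9800; Δt_x=1.1547, Δt_y=2.0000
    x: enter (3,4) at t=0.4041
    y: enter (3,5) at t=0.9800
    x: enter (2,5) at t=1.5588
    x: enter (1,5) at t=2.7135
    y: enter (1,6) at t=2.9800 ← occupied
  → r_2 = 2.9800
beam 3: φ=45°, α=240°
  dir = (cos 240°, sin 240°) = (-0.5000, -0.8660); from cell (4,4)
  next x-line at t=0.7000, next y-line at t=0.5889; Δt_x=2.0000, Δt_y=1.1547
    y: enter (4,3) at t=0.5889
    x: enter (3,3) at t=0.7000
    y: enter (3,2) at t=1.7436
    x: enter (2,2) at t=2.7000
    y: enter (2,1) at t=2.8983
    y: enter (2,0) at t=4.0530 ← occupied
  → r_3 = 4.0530
beam 4: φ=135°, α=330°
  dir = (cos 330°, sin 330°) = (0.8660, -0.5000); from cell (4,4)
  next x-line at t=0.7506, next y-line at t=1.0200; Δt_x=1.1547, Δt_y=2.0000
    x: enter (5,4) at t=0.7506
    y: enter (5,3) at t=1.0200 ← occupied
  → r_4 = 1.0200

ranges = [1.3000, 2.9800, 4.0530, 1.0200]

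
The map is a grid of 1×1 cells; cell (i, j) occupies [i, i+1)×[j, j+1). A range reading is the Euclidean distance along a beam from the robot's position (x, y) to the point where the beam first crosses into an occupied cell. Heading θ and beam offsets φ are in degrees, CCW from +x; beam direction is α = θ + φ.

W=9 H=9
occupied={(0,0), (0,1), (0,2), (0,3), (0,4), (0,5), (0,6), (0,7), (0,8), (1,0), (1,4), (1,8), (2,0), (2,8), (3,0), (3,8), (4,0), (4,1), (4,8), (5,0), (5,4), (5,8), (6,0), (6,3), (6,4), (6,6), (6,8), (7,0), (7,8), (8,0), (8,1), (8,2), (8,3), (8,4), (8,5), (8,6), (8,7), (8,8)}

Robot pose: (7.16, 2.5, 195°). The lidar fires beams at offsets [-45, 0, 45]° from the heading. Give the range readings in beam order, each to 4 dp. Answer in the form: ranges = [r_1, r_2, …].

beam 1: φ=-45°, α=150°
  d=(-0.8660,0.5000)  start (7,2)  tX=0.1848 tY=1.0000  stride 1/|dx|=1.1547 1/|dy|=2.0000
    cross x-line → (6,2), t=0.1848
    cross y-line → (6,3), t=1.0000 (wall)
  → r_1 = 1.0000
beam 2: φ=0°, α=195°
  d=(-0.9659,-0.2588)  start (7,2)  tX=0.1656 tY=1.9319  stride 1/|dx|=1.0353 1/|dy|=3.8637
    cross x-line → (6,2), t=0.1656
    cross x-line → (5,2), t=1.2009
    cross y-line → (5,1), t=1.9319
    cross x-line → (4,1), t=2.2362 (wall)
  → r_2 = 2.2362
beam 3: φ=45°, α=240°
  d=(-0.5000,-0.8660)  start (7,2)  tX=0.3200 tY=0.5774  stride 1/|dx|=2.0000 1/|dy|=1.1547
    cross x-line → (6,2), t=0.3200
    cross y-line → (6,1), t=0.5774
    cross y-line → (6,0), t=1.7321 (wall)
  → r_3 = 1.7321

ranges = [1.0000, 2.2362, 1.7321]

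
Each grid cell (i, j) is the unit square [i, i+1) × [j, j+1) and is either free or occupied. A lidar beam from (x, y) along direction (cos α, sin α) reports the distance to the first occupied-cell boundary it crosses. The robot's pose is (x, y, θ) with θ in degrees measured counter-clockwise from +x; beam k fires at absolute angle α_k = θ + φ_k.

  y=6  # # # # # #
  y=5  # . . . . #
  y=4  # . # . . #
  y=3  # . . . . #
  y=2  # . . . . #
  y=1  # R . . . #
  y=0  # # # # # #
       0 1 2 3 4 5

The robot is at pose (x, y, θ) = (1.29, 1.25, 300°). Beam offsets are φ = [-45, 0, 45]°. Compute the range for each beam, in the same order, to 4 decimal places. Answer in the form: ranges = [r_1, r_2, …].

ranges = [0.2588, 0.2887, 0.9659]

beam 1: φ=-45°, α=255°
  dir = (cos 255°, sin 255°) = (-0.2588, -0.9659); from cell (1,1)
  next x-line at t=1.1205, next y-line at t=0.2588; Δt_x=3.8637, Δt_y=1.0353
    y: enter (1,0) at t=0.2588 ← occupied
  → r_1 = 0.2588
beam 2: φ=0°, α=300°
  dir = (cos 300°, sin 300°) = (0.5000, -0.8660); from cell (1,1)
  next x-line at t=1.4200, next y-line at t=0.2887; Δt_x=2.0000, Δt_y=1.1547
    y: enter (1,0) at t=0.2887 ← occupied
  → r_2 = 0.2887
beam 3: φ=45°, α=345°
  dir = (cos 345°, sin 345°) = (0.9659, -0.2588); from cell (1,1)
  next x-line at t=0.7350, next y-line at t=0.9659; Δt_x=1.0353, Δt_y=3.8637
    x: enter (2,1) at t=0.7350
    y: enter (2,0) at t=0.9659 ← occupied
  → r_3 = 0.9659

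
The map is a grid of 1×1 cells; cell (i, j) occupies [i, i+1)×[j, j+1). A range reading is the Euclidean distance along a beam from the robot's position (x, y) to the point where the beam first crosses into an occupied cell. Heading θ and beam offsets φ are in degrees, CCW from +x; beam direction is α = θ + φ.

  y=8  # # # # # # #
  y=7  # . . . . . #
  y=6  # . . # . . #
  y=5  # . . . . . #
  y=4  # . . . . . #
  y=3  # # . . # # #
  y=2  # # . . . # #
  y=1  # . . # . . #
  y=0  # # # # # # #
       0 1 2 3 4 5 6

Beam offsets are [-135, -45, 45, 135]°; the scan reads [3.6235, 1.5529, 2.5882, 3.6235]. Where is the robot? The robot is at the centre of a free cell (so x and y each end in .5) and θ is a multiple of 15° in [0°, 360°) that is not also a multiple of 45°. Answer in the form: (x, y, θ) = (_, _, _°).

Enumerate (i+0.5, j+0.5, θ) over the 28 free cells and 16 admissible headings. For each, cast all 4 beams and compare to the given ranges.
  (2.5, 7.5, 210°): beam 1 = 0.5176 ≠ 3.6235 ✗
  (1.5, 6.5, 150°): beam 1 = 1.5529 ≠ 3.6235 ✗
  (2.5, 5.5, 210°): beam 1 = 2.5882 ≠ 3.6235 ✗
  (2.5, 2.5, 210°): beam 2 = 0.5176 ≠ 1.5529 ✗
  …
  (2.5, 4.5, 240°): r_1=3.6235, r_2=1.5529, r_3=2.5882, r_4=3.6235 — all match ✓
No second candidate reproduces the full scan.

(x, y, θ) = (2.5, 4.5, 240°)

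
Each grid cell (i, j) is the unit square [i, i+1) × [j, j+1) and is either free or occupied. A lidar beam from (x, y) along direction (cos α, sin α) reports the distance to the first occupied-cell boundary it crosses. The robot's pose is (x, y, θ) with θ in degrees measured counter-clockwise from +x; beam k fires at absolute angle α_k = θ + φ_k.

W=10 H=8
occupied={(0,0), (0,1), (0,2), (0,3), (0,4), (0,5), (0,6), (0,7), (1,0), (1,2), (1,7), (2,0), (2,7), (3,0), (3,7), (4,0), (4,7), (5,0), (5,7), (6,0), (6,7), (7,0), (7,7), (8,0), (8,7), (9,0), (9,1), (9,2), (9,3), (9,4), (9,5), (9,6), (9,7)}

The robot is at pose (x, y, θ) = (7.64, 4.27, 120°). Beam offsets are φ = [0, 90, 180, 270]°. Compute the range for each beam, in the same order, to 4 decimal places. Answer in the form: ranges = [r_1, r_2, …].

beam 1: φ=0°, α=120°
  d=(-0.5000,0.8660)  start (7,4)  tX=1.2800 tY=0.8429  stride 1/|dx|=2.0000 1/|dy|=1.1547
    cross y-line → (7,5), t=0.8429
    cross x-line → (6,5), t=1.2800
    cross y-line → (6,6), t=1.9976
    cross y-line → (6,7), t=3.1523 (wall)
  → r_1 = 3.1523
beam 2: φ=90°, α=210°
  d=(-0.8660,-0.5000)  start (7,4)  tX=0.7390 tY=0.5400  stride 1/|dx|=1.1547 1/|dy|=2.0000
    cross y-line → (7,3), t=0.5400
    cross x-line → (6,3), t=0.7390
    cross x-line → (5,3), t=1.8937
    cross y-line → (5,2), t=2.5400
    cross x-line → (4,2), t=3.0484
    cross x-line → (3,2), t=4.2031
    cross y-line → (3,1), t=4.5400
    cross x-line → (2,1), t=5.3578
    cross x-line → (1,1), t=6.5125
    cross y-line → (1,0), t=6.5400 (wall)
  → r_2 = 6.5400
beam 3: φ=180°, α=300°
  d=(0.5000,-0.8660)  start (7,4)  tX=0.7200 tY=0.3118  stride 1/|dx|=2.0000 1/|dy|=1.1547
    cross y-line → (7,3), t=0.3118
    cross x-line → (8,3), t=0.7200
    cross y-line → (8,2), t=1.4665
    cross y-line → (8,1), t=2.6212
    cross x-line → (9,1), t=2.7200 (wall)
  → r_3 = 2.7200
beam 4: φ=270°, α=30°
  d=(0.8660,0.5000)  start (7,4)  tX=0.4157 tY=1.4600  stride 1/|dx|=1.1547 1/|dy|=2.0000
    cross x-line → (8,4), t=0.4157
    cross y-line → (8,5), t=1.4600
    cross x-line → (9,5), t=1.5704 (wall)
  → r_4 = 1.5704

ranges = [3.1523, 6.5400, 2.7200, 1.5704]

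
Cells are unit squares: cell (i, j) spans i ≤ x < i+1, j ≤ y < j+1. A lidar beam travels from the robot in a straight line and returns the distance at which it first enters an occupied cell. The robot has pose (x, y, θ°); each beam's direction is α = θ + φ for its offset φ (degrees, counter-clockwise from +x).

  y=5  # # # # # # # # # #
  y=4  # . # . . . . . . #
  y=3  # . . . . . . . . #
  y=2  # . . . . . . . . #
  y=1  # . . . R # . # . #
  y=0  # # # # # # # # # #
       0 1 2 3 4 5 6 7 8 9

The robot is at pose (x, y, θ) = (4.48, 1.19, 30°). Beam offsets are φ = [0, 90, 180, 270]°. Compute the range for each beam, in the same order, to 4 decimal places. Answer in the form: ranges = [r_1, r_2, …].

beam 1: φ=0°, α=30°
  direction (0.8660, 0.5000); cell (4,1); t to first gridline: x 0.6004, y 1.6200 (then +1.1547 / +2.0000)
    (5,1) via x @ 0.6004  # hit
  → r_1 = 0.6004
beam 2: φ=90°, α=120°
  direction (-0.5000, 0.8660); cell (4,1); t to first gridline: x 0.9600, y 0.9353 (then +2.0000 / +1.1547)
    (4,2) via y @ 0.9353
    (3,2) via x @ 0.9600
    (3,3) via y @ 2.0900
    (2,3) via x @ 2.9600
    (2,4) via y @ 3.2447  # hit
  → r_2 = 3.2447
beam 3: φ=180°, α=210°
  direction (-0.8660, -0.5000); cell (4,1); t to first gridline: x 0.5543, y 0.3800 (then +1.1547 / +2.0000)
    (4,0) via y @ 0.3800  # hit
  → r_3 = 0.3800
beam 4: φ=270°, α=300°
  direction (0.5000, -0.8660); cell (4,1); t to first gridline: x 1.0400, y 0.2194 (then +2.0000 / +1.1547)
    (4,0) via y @ 0.2194  # hit
  → r_4 = 0.2194

ranges = [0.6004, 3.2447, 0.3800, 0.2194]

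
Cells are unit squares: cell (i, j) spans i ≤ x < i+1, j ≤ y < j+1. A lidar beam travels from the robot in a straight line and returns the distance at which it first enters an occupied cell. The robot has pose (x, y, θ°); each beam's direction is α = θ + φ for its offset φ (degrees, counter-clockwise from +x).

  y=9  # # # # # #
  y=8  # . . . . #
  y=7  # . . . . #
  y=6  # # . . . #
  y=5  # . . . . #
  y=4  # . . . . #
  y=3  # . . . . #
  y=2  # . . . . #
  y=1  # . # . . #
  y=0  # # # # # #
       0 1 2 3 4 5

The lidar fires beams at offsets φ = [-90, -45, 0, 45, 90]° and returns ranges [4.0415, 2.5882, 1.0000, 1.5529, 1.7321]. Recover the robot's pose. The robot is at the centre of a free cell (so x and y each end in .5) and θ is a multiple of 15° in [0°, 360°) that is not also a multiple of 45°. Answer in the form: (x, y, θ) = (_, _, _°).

Enumerate (i+0.5, j+0.5, θ) over the 30 free cells and 16 admissible headings. For each, cast all 5 beams and compare to the given ranges.
  (2.5, 2.5, 105°): beam 1 = 2.5882 ≠ 4.0415 ✗
  (2.5, 3.5, 285°): beam 1 = 1.5529 ≠ 4.0415 ✗
  (4.5, 8.5, 30°): beam 1 = 1.0000 ≠ 4.0415 ✗
  (2.5, 5.5, 165°): beam 1 = 3.6235 ≠ 4.0415 ✗
  …
  (3.5, 2.5, 210°): r_1=4.0415, r_2=2.5882, r_3=1.0000, r_4=1.5529, r_5=1.7321 — all match ✓
Only this pose fits every beam.

(x, y, θ) = (3.5, 2.5, 210°)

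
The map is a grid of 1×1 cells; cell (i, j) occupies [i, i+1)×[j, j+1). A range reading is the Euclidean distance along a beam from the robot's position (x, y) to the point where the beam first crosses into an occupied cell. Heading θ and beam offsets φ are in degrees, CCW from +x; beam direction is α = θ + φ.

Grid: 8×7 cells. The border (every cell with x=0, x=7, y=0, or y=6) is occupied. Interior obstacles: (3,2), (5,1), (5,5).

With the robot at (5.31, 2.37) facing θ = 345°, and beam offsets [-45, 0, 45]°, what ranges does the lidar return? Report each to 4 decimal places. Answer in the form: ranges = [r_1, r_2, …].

ranges = [0.4272, 1.7496, 1.9514]

beam 1: φ=-45°, α=300°
  dir = (cos 300°, sin 300°) = (0.5000, -0.8660); from cell (5,2)
  next x-line at t=1.3800, next y-line at t=0.4272; Δt_x=2.0000, Δt_y=1.1547
    y: enter (5,1) at t=0.4272 ← occupied
  → r_1 = 0.4272
beam 2: φ=0°, α=345°
  dir = (cos 345°, sin 345°) = (0.9659, -0.2588); from cell (5,2)
  next x-line at t=0.7143, next y-line at t=1.4296; Δt_x=1.0353, Δt_y=3.8637
    x: enter (6,2) at t=0.7143
    y: enter (6,1) at t=1.4296
    x: enter (7,1) at t=1.7496 ← occupied
  → r_2 = 1.7496
beam 3: φ=45°, α=30°
  dir = (cos 30°, sin 30°) = (0.8660, 0.5000); from cell (5,2)
  next x-line at t=0.7967, next y-line at t=1.2600; Δt_x=1.1547, Δt_y=2.0000
    x: enter (6,2) at t=0.7967
    y: enter (6,3) at t=1.2600
    x: enter (7,3) at t=1.9514 ← occupied
  → r_3 = 1.9514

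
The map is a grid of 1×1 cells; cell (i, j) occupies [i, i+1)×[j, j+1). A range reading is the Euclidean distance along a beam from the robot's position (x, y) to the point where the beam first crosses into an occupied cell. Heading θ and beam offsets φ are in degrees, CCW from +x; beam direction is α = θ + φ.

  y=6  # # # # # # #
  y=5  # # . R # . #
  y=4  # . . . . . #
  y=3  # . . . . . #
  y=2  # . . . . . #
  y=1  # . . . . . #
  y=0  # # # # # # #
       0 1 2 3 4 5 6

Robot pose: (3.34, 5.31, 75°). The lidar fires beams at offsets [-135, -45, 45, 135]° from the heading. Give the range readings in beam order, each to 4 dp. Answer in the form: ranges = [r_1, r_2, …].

ranges = [4.9768, 0.7621, 0.7967, 2.7020]

beam 1: φ=-135°, α=300°
  cosα=0.5000 sinα=-0.8660 | (3,5) | tMaxX 1.3200 tMaxY 0.3580 | tΔX 2.0000 tΔY 1.1547
    t=0.3580 [y] (3,4)
    t=1.3200 [x] (4,4)
    t=1.5127 [y] (4,3)
    t=2.6674 [y] (4,2)
    t=3.3200 [x] (5,2)
    t=3.8221 [y] (5,1)
    t=4.9768 [y] (5,0) — stop
  → r_1 = 4.9768
beam 2: φ=-45°, α=30°
  cosα=0.8660 sinα=0.5000 | (3,5) | tMaxX 0.7621 tMaxY 1.3800 | tΔX 1.1547 tΔY 2.0000
    t=0.7621 [x] (4,5) — stop
  → r_2 = 0.7621
beam 3: φ=45°, α=120°
  cosα=-0.5000 sinα=0.8660 | (3,5) | tMaxX 0.6800 tMaxY 0.7967 | tΔX 2.0000 tΔY 1.1547
    t=0.6800 [x] (2,5)
    t=0.7967 [y] (2,6) — stop
  → r_3 = 0.7967
beam 4: φ=135°, α=210°
  cosα=-0.8660 sinα=-0.5000 | (3,5) | tMaxX 0.3926 tMaxY 0.6200 | tΔX 1.1547 tΔY 2.0000
    t=0.3926 [x] (2,5)
    t=0.6200 [y] (2,4)
    t=1.5473 [x] (1,4)
    t=2.6200 [y] (1,3)
    t=2.7020 [x] (0,3) — stop
  → r_4 = 2.7020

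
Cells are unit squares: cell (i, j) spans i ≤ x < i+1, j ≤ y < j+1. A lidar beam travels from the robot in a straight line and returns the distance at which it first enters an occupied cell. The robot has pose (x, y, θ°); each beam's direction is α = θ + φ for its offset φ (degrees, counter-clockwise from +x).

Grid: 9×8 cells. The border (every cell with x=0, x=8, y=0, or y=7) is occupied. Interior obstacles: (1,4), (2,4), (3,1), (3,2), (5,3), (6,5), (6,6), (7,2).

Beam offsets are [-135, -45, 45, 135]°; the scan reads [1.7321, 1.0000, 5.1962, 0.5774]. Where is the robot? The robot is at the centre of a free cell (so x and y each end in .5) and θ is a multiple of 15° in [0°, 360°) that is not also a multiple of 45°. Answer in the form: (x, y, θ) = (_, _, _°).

The pose lattice has 34·16 = 544 candidates. Test each by forward raycasting.
  (5.5, 6.5, 75°): beam 1 = 1.0000 ≠ 1.7321 ✗
  (3.5, 3.5, 75°): beam 1 = 0.5774 ≠ 1.7321 ✗
  (7.5, 4.5, 195°): beam 1 = 1.0000 ≠ 1.7321 ✗
  (7.5, 4.5, 330°): beam 1 = 1.9319 ≠ 1.7321 ✗
  (1.5, 6.5, 345°): beam 1 = 0.5774 ≠ 1.7321 ✗
  …
  (4.5, 2.5, 75°): r_1=1.7321, r_2=1.0000, r_3=5.1962, r_4=0.5774 — all match ✓
Unique over the lattice → pose = (4.5, 2.5, 75°).

(x, y, θ) = (4.5, 2.5, 75°)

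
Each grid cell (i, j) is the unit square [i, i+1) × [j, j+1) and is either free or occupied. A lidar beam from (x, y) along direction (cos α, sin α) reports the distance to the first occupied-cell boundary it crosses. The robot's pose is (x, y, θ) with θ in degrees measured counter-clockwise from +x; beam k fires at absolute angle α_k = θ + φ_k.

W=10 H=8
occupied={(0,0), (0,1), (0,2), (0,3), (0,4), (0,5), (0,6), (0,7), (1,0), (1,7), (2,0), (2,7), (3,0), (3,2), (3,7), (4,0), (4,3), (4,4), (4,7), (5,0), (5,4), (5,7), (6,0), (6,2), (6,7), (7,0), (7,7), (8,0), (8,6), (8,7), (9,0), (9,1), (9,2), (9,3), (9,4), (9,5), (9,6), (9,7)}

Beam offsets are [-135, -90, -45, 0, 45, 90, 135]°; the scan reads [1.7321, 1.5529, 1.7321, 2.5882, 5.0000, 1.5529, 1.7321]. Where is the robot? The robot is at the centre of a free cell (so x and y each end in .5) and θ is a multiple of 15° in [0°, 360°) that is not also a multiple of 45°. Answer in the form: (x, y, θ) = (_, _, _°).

(x, y, θ) = (7.5, 4.5, 105°)

Candidates: 42 free-cell centres × 16 headings = 672 poses. Raycast each; keep the one whose scan matches to 4 dp.
  (6.5, 4.5, 105°): beam 1 = 2.8868 ≠ 1.7321 ✗
  (1.5, 3.5, 60°): beam 1 = 2.5882 ≠ 1.7321 ✗
  (3.5, 3.5, 285°): beam 1 = 2.8868 ≠ 1.7321 ✗
  (2.5, 4.5, 195°): beam 1 = 2.8868 ≠ 1.7321 ✗
  …
  (7.5, 4.5, 105°): r_1=1.7321, r_2=1.5529, r_3=1.7321, r_4=2.5882, r_5=5.0000, r_6=1.5529, r_7=1.7321 — all match ✓
No second candidate reproduces the full scan.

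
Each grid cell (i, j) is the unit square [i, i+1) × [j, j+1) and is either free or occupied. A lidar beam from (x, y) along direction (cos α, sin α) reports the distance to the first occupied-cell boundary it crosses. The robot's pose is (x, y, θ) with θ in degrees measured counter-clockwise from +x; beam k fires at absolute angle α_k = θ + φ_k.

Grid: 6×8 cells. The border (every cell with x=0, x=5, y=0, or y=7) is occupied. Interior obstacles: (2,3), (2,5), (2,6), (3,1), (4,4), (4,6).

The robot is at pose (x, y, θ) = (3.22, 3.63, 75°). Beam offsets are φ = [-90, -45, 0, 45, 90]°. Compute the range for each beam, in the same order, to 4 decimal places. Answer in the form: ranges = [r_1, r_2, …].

beam 1: φ=-90°, α=345°
  cosα=0.9659 sinα=-0.2588 | (3,3) | tMaxX 0.8075 tMaxY 2.4341 | tΔX 1.0353 tΔY 3.8637
    t=0.8075 [x] (4,3)
    t=1.8428 [x] (5,3) — stop
  → r_1 = 1.8428
beam 2: φ=-45°, α=30°
  cosα=0.8660 sinα=0.5000 | (3,3) | tMaxX 0.9007 tMaxY 0.7400 | tΔX 1.1547 tΔY 2.0000
    t=0.7400 [y] (3,4)
    t=0.9007 [x] (4,4) — stop
  → r_2 = 0.9007
beam 3: φ=0°, α=75°
  cosα=0.2588 sinα=0.9659 | (3,3) | tMaxX 3.0137 tMaxY 0.3831 | tΔX 3.8637 tΔY 1.0353
    t=0.3831 [y] (3,4)
    t=1.4183 [y] (3,5)
    t=2.4536 [y] (3,6)
    t=3.0137 [x] (4,6) — stop
  → r_3 = 3.0137
beam 4: φ=45°, α=120°
  cosα=-0.5000 sinα=0.8660 | (3,3) | tMaxX 0.4400 tMaxY 0.4272 | tΔX 2.0000 tΔY 1.1547
    t=0.4272 [y] (3,4)
    t=0.4400 [x] (2,4)
    t=1.5819 [y] (2,5) — stop
  → r_4 = 1.5819
beam 5: φ=90°, α=165°
  cosα=-0.9659 sinα=0.2588 | (3,3) | tMaxX 0.2278 tMaxY 1.4296 | tΔX 1.0353 tΔY 3.8637
    t=0.2278 [x] (2,3) — stop
  → r_5 = 0.2278

ranges = [1.8428, 0.9007, 3.0137, 1.5819, 0.2278]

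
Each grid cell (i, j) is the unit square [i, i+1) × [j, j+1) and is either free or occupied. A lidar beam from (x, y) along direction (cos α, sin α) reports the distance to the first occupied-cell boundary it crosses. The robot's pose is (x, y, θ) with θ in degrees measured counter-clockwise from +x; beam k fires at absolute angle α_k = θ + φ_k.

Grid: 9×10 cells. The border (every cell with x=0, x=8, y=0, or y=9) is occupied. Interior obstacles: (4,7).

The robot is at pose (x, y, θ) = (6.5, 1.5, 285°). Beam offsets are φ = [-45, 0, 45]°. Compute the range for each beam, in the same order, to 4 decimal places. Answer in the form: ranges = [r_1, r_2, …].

ranges = [0.5774, 0.5176, 1.0000]

beam 1: φ=-45°, α=240°
  cosα=-0.5000 sinα=-0.8660 | (6,1) | tMaxX 1.0000 tMaxY 0.5774 | tΔX 2.0000 tΔY 1.1547
    t=0.5774 [y] (6,0) — stop
  → r_1 = 0.5774
beam 2: φ=0°, α=285°
  cosα=0.2588 sinα=-0.9659 | (6,1) | tMaxX 1.9319 tMaxY 0.5176 | tΔX 3.8637 tΔY 1.0353
    t=0.5176 [y] (6,0) — stop
  → r_2 = 0.5176
beam 3: φ=45°, α=330°
  cosα=0.8660 sinα=-0.5000 | (6,1) | tMaxX 0.5774 tMaxY 1.0000 | tΔX 1.1547 tΔY 2.0000
    t=0.5774 [x] (7,1)
    t=1.0000 [y] (7,0) — stop
  → r_3 = 1.0000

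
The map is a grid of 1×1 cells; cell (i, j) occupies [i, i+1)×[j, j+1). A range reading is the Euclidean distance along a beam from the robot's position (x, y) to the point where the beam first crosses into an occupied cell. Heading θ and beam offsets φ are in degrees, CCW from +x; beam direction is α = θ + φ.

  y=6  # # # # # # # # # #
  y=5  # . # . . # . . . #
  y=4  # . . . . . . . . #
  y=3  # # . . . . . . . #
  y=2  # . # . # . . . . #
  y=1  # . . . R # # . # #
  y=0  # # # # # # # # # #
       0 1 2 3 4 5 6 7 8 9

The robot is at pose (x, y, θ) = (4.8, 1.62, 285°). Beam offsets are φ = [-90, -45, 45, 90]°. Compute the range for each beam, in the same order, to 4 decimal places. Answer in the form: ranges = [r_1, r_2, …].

ranges = [2.3955, 0.7159, 0.2309, 0.2071]

beam 1: φ=-90°, α=195°
  dir = (cos 195°, sin 195°) = (-0.9659, -0.2588); from cell (4,1)
  next x-line at t=0.8282, next y-line at t=2.3955; Δt_x=1.0353, Δt_y=3.8637
    x: enter (3,1) at t=0.8282
    x: enter (2,1) at t=1.8635
    y: enter (2,0) at t=2.3955 ← occupied
  → r_1 = 2.3955
beam 2: φ=-45°, α=240°
  dir = (cos 240°, sin 240°) = (-0.5000, -0.8660); from cell (4,1)
  next x-line at t=1.6000, next y-line at t=0.7159; Δt_x=2.0000, Δt_y=1.1547
    y: enter (4,0) at t=0.7159 ← occupied
  → r_2 = 0.7159
beam 3: φ=45°, α=330°
  dir = (cos 330°, sin 330°) = (0.8660, -0.5000); from cell (4,1)
  next x-line at t=0.2309, next y-line at t=1.2400; Δt_x=1.1547, Δt_y=2.0000
    x: enter (5,1) at t=0.2309 ← occupied
  → r_3 = 0.2309
beam 4: φ=90°, α=15°
  dir = (cos 15°, sin 15°) = (0.9659, 0.2588); from cell (4,1)
  next x-line at t=0.2071, next y-line at t=1.4682; Δt_x=1.0353, Δt_y=3.8637
    x: enter (5,1) at t=0.2071 ← occupied
  → r_4 = 0.2071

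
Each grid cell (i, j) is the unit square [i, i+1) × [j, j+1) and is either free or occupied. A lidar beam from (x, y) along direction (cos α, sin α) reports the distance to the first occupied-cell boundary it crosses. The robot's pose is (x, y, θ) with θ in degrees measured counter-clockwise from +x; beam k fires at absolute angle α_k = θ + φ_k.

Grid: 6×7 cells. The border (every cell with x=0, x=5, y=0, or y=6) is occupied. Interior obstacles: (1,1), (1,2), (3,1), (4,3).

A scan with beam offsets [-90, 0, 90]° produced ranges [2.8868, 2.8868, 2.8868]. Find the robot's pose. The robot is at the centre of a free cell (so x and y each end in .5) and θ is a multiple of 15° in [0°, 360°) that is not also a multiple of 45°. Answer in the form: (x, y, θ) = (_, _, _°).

(x, y, θ) = (3.5, 3.5, 150°)

Enumerate (i+0.5, j+0.5, θ) over the 16 free cells and 16 admissible headings. For each, cast all 3 beams and compare to the given ranges.
  (1.5, 5.5, 75°): beam 1 = 3.6235 ≠ 2.8868 ✗
  (1.5, 5.5, 150°): beam 1 = 0.5774 ≠ 2.8868 ✗
  (4.5, 2.5, 105°): beam 1 = 0.5176 ≠ 2.8868 ✗
  (4.5, 4.5, 195°): beam 1 = 1.5529 ≠ 2.8868 ✗
  …
  (3.5, 3.5, 150°): r_1=2.8868, r_2=2.8868, r_3=2.8868 — all match ✓
No second candidate reproduces the full scan.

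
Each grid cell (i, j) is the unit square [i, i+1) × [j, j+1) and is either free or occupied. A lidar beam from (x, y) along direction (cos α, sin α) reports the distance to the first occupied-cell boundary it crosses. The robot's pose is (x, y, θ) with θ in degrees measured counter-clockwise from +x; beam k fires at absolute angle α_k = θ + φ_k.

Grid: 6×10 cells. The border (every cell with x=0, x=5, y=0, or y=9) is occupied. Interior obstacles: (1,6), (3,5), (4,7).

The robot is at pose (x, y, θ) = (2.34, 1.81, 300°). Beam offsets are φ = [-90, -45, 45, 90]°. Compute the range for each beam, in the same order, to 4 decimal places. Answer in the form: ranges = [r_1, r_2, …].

ranges = [1.5473, 0.8386, 2.7538, 3.0715]

beam 1: φ=-90°, α=210°
  d=(-0.8660,-0.5000)  start (2,1)  tX=0.3926 tY=1.6200  stride 1/|dx|=1.1547 1/|dy|=2.0000
    cross x-line → (1,1), t=0.3926
    cross x-line → (0,1), t=1.5473 (wall)
  → r_1 = 1.5473
beam 2: φ=-45°, α=255°
  d=(-0.2588,-0.9659)  start (2,1)  tX=1.3137 tY=0.8386  stride 1/|dx|=3.8637 1/|dy|=1.0353
    cross y-line → (2,0), t=0.8386 (wall)
  → r_2 = 0.8386
beam 3: φ=45°, α=345°
  d=(0.9659,-0.2588)  start (2,1)  tX=0.6833 tY=3.1296  stride 1/|dx|=1.0353 1/|dy|=3.8637
    cross x-line → (3,1), t=0.6833
    cross x-line → (4,1), t=1.7186
    cross x-line → (5,1), t=2.7538 (wall)
  → r_3 = 2.7538
beam 4: φ=90°, α=30°
  d=(0.8660,0.5000)  start (2,1)  tX=0.7621 tY=0.3800  stride 1/|dx|=1.1547 1/|dy|=2.0000
    cross y-line → (2,2), t=0.3800
    cross x-line → (3,2), t=0.7621
    cross x-line → (4,2), t=1.9168
    cross y-line → (4,3), t=2.3800
    cross x-line → (5,3), t=3.0715 (wall)
  → r_4 = 3.0715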